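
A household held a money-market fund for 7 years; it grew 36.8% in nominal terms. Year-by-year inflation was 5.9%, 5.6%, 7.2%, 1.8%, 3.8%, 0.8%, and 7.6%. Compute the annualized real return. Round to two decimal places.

-0.06%

Cumulative inflation factor: 1.059 × 1.056 × 1.072 × 1.018 × 1.038 × 1.008 × 1.076 ≈ 1.37396.
Nominal growth factor: 1.36800. Real growth factor = 1.36800 / 1.37396 ≈ 0.99567.
Annualized: 0.99567^(1/7) − 1 ≈ -0.00062.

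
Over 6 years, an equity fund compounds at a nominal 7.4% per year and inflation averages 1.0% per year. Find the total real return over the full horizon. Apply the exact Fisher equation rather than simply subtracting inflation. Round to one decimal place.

44.6%

The annual real rate is (1+7.4%)/(1+1.0%) − 1 = 6.3366%.
Compounded over 6 years: (1 + 0.063366)^6 − 1 ≈ 0.44576.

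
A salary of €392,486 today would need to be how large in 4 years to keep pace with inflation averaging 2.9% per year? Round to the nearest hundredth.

Cumulative price-level factor: (1+2.9%)^4 ≈ 1.1211442633.
Multiplying €392,486 by the price-level factor gives the future nominal sum.

€440,033.43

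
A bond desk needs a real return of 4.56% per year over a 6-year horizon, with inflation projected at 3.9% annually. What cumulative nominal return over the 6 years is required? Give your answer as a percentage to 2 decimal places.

64.39%

Required annual nominal rate: (1+4.56%)(1+3.9%) − 1 = 8.63784%.
Cumulative over 6 years: (1 + 0.0863784)^6 − 1 ≈ 0.64394.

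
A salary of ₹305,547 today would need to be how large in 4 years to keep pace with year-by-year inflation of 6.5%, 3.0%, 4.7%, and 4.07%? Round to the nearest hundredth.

Cumulative price-level factor: 1.065 × 1.030 × 1.047 × 1.0407 ≈ 1.1952508707.
Multiplying ₹305,547 by the price-level factor gives the future nominal sum.

₹365,205.32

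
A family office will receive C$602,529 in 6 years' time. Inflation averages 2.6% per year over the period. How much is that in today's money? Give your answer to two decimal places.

C$516,527.91

Price-level factor over 6 years: (1 + 2.6%)^6 ≈ 1.1664984462.
Purchasing power today: C$602,529 divided by that factor.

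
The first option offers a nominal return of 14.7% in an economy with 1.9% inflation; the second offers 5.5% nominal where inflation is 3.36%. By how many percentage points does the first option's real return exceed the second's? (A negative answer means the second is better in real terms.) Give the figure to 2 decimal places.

10.49

The first option real return: 1.147/1.019 − 1 = 12.561%.
The second real return: 1.055/1.0336 − 1 = 2.070%.
Difference: 12.561 − 2.070 = 10.491 pp.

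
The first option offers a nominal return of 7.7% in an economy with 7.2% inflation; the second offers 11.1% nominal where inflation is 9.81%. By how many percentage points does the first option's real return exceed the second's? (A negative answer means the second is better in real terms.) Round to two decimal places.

-0.71

The first option real return: 1.077/1.072 − 1 = 0.466%.
The second real return: 1.111/1.0981 − 1 = 1.175%.
Difference: 0.466 − 1.175 = -0.709 pp.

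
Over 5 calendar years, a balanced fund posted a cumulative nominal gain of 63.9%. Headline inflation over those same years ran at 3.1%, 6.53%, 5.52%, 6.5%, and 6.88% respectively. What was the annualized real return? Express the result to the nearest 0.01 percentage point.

4.44%

Cumulative inflation factor: 1.031 × 1.0653 × 1.0552 × 1.065 × 1.0688 ≈ 1.31920.
Nominal growth factor: 1.63900. Real growth factor = 1.63900 / 1.31920 ≈ 1.24242.
Annualized: 1.24242^(1/5) − 1 ≈ 0.04437.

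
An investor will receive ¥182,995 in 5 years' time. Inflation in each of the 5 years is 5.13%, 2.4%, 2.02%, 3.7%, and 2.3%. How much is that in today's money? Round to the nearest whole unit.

¥157,063

Price-level factor over 5 years: 1.0513 × 1.024 × 1.0202 × 1.037 × 1.023 ≈ 1.1651083919.
Purchasing power today: ¥182,995 divided by that factor.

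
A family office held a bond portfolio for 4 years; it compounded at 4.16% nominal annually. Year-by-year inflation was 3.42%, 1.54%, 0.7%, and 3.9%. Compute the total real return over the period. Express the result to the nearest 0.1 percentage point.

Cumulative inflation factor: 1.0342 × 1.0154 × 1.007 × 1.039 ≈ 1.09872.
Nominal growth factor: 1.17707. Real growth factor = 1.17707 / 1.09872 ≈ 1.07131.
Total real return ≈ 7.1315%.

7.1%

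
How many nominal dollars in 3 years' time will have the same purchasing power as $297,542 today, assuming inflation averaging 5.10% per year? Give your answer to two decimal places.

$345,427.12

Cumulative price-level factor: (1+5.10%)^3 = 1.160935651.
The nominal amount required is $297,542 scaled up by that factor.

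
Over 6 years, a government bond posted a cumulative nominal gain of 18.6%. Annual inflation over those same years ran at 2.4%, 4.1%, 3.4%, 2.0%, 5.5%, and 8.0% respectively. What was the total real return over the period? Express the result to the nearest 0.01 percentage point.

Cumulative inflation factor: 1.024 × 1.041 × 1.034 × 1.020 × 1.055 × 1.080 ≈ 1.28100.
Nominal growth factor: 1.18600. Real growth factor = 1.18600 / 1.28100 ≈ 0.92584.
Total real return ≈ -7.4158%.

-7.42%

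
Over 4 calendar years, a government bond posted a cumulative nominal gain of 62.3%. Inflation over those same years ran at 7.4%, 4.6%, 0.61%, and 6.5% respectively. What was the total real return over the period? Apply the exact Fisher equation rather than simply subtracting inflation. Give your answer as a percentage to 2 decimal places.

34.83%

Cumulative inflation factor: 1.074 × 1.046 × 1.0061 × 1.065 ≈ 1.20372.
Nominal growth factor: 1.62300. Real growth factor = 1.62300 / 1.20372 ≈ 1.34832.
Total real return ≈ 34.8316%.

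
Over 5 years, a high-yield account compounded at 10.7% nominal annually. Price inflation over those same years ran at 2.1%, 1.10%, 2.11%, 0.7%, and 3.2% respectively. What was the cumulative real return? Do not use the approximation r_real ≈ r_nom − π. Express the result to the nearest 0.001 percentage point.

51.769%

Cumulative inflation factor: 1.021 × 1.0110 × 1.0211 × 1.007 × 1.032 ≈ 1.09535.
Nominal growth factor: 1.66241. Real growth factor = 1.66241 / 1.09535 ≈ 1.51769.
Total real return ≈ 51.7692%.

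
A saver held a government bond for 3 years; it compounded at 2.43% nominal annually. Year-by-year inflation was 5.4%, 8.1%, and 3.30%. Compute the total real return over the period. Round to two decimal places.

Cumulative inflation factor: 1.054 × 1.081 × 1.0330 ≈ 1.17697.
Nominal growth factor: 1.07469. Real growth factor = 1.07469 / 1.17697 ≈ 0.91309.
Total real return ≈ -8.6907%.

-8.69%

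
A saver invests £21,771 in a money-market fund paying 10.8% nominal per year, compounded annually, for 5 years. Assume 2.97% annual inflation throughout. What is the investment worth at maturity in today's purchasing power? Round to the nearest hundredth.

Nominal value at maturity: £21,771 × (1 + 10.8%)^5 ≈ £36,356.09.
Price-level factor over 5 years: (1 + 2.97%)^5 ≈ 1.1575867943.
The maturity value deflated by that factor is the answer in today's purchasing power.

£31,406.79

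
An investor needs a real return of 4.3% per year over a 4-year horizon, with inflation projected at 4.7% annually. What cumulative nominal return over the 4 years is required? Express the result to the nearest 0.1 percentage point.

42.2%

Required annual nominal rate: (1+4.3%)(1+4.7%) − 1 = 9.2021%.
Cumulative over 4 years: (1 + 0.092021)^4 − 1 ≈ 0.42208.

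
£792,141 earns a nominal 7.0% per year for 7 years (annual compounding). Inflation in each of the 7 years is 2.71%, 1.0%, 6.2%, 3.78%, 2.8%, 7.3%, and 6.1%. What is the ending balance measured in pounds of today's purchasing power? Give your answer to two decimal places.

Nominal value at maturity: £792,141 × (1 + 7.0%)^7 ≈ £1,272,005.34.
Price-level factor over 7 years: 1.0271 × 1.010 × 1.062 × 1.0378 × 1.028 × 1.073 × 1.061 ≈ 1.3380751541.
The maturity value deflated by that factor is the answer in today's purchasing power.

£950,623.24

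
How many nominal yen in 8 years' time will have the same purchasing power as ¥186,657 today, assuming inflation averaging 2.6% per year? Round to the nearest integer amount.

¥229,205

Cumulative price-level factor: (1+2.6%)^8 ≈ 1.2279449184.
Multiplying ¥186,657 by the price-level factor gives the future nominal sum.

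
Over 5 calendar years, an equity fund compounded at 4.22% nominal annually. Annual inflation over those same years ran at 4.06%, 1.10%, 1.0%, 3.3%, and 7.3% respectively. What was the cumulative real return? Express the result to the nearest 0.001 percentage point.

4.400%

Cumulative inflation factor: 1.0406 × 1.0110 × 1.010 × 1.033 × 1.073 ≈ 1.17776.
Nominal growth factor: 1.22958. Real growth factor = 1.22958 / 1.17776 ≈ 1.04400.
Total real return ≈ 4.3996%.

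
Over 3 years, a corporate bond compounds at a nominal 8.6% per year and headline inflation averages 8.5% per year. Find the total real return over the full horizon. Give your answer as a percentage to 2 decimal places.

0.28%

The annual real rate is (1+8.6%)/(1+8.5%) − 1 = 0.0922%.
Compounded over 3 years: (1 + 0.000922)^3 − 1 ≈ 0.00277.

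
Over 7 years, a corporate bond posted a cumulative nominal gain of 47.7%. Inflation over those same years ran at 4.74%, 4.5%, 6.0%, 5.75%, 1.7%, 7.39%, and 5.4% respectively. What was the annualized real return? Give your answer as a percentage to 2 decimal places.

Cumulative inflation factor: 1.0474 × 1.045 × 1.060 × 1.0575 × 1.017 × 1.0739 × 1.054 ≈ 1.41234.
Nominal growth factor: 1.47700. Real growth factor = 1.47700 / 1.41234 ≈ 1.04578.
Annualized: 1.04578^(1/7) − 1 ≈ 0.00642.

0.64%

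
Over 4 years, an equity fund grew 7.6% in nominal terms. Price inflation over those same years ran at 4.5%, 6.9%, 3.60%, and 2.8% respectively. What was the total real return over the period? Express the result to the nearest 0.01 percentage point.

-9.56%

Cumulative inflation factor: 1.045 × 1.069 × 1.0360 × 1.028 ≈ 1.18973.
Nominal growth factor: 1.07600. Real growth factor = 1.07600 / 1.18973 ≈ 0.90441.
Total real return ≈ -9.5590%.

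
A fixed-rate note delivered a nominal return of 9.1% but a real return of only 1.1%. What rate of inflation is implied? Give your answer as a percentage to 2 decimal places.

From (1+r_nom) = (1+r_real)(1+π), we get 1+π = (1 + 9.1%)/(1 + 1.1%) = 1.091/1.011 ≈ 1.07913.
So π ≈ 7.9130%.

7.91%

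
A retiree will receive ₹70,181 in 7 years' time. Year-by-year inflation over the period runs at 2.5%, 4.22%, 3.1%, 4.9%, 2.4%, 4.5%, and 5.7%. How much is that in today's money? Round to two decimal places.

₹53,705.56

Price-level factor over 7 years: 1.025 × 1.0422 × 1.031 × 1.049 × 1.024 × 1.045 × 1.057 ≈ 1.3067735097.
Purchasing power today: ₹70,181 divided by that factor.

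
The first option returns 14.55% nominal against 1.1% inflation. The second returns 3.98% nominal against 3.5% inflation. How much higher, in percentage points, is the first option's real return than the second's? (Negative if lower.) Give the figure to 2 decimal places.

The first option real return: 1.1455/1.011 − 1 = 13.304%.
The second real return: 1.0398/1.035 − 1 = 0.464%.
Difference: 13.304 − 0.464 = 12.840 pp.

12.84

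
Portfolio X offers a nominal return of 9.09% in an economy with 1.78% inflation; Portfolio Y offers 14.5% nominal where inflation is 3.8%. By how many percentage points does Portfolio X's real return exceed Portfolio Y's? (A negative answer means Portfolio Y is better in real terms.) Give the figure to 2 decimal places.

-3.13

Portfolio X real return: 1.0909/1.0178 − 1 = 7.182%.
Portfolio Y real return: 1.145/1.038 − 1 = 10.308%.
Difference: 7.182 − 10.308 = -3.126 pp.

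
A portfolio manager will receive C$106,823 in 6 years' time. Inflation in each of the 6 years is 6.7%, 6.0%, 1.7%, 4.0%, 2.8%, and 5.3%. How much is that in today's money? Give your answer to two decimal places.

Price-level factor over 6 years: 1.067 × 1.060 × 1.017 × 1.040 × 1.028 × 1.053 ≈ 1.2949293153.
Purchasing power today: C$106,823 divided by that factor.

C$82,493.31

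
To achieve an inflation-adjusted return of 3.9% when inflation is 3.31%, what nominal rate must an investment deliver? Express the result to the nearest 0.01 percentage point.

By the Fisher equation, 1 + r_nom = (1 + 3.9%)(1 + 3.31%) = 1.039 × 1.0331 = 1.0733909.
So r_nom = 7.33909%.

7.34%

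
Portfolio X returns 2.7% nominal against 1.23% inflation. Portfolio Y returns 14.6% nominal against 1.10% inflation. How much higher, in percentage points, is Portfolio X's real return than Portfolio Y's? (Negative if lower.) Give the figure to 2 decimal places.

-11.90

Portfolio X real return: 1.027/1.0123 − 1 = 1.452%.
Portfolio Y real return: 1.146/1.0110 − 1 = 13.353%.
Difference: 1.452 − 13.353 = -11.901 pp.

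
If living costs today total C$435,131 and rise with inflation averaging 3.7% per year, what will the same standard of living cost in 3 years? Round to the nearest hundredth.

Cumulative price-level factor: (1+3.7%)^3 = 1.115157653.
Multiplying C$435,131 by the price-level factor gives the future nominal sum.

C$485,239.66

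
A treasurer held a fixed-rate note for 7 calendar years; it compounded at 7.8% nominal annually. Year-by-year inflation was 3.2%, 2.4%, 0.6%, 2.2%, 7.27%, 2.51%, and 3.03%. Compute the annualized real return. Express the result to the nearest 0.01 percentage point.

Cumulative inflation factor: 1.032 × 1.024 × 1.006 × 1.022 × 1.0727 × 1.0251 × 1.0303 ≈ 1.23094.
Nominal growth factor: 1.69173. Real growth factor = 1.69173 / 1.23094 ≈ 1.37434.
Annualized: 1.37434^(1/7) − 1 ≈ 0.04647.

4.65%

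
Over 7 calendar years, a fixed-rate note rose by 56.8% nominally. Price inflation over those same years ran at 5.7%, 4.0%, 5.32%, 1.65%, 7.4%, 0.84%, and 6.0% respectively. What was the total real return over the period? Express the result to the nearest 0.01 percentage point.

16.06%

Cumulative inflation factor: 1.057 × 1.040 × 1.0532 × 1.0165 × 1.074 × 1.0084 × 1.060 ≈ 1.35104.
Nominal growth factor: 1.56800. Real growth factor = 1.56800 / 1.35104 ≈ 1.16058.
Total real return ≈ 16.0584%.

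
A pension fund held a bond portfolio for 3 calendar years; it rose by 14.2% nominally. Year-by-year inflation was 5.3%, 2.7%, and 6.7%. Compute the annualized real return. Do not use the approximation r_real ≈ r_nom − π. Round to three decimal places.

Cumulative inflation factor: 1.053 × 1.027 × 1.067 ≈ 1.15389.
Nominal growth factor: 1.14200. Real growth factor = 1.14200 / 1.15389 ≈ 0.98970.
Annualized: 0.98970^(1/3) − 1 ≈ -0.00345.

-0.345%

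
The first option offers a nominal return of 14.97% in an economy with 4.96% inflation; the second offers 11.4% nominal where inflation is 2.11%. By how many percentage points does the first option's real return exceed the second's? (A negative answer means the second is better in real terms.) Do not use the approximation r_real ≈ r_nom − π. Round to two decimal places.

The first option real return: 1.1497/1.0496 − 1 = 9.537%.
The second real return: 1.114/1.0211 − 1 = 9.098%.
Difference: 9.537 − 9.098 = 0.439 pp.

0.44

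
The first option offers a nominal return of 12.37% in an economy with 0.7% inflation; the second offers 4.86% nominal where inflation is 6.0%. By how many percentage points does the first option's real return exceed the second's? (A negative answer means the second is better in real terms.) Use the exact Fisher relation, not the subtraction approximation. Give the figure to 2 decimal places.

The first option real return: 1.1237/1.007 − 1 = 11.589%.
The second real return: 1.0486/1.060 − 1 = -1.075%.
Difference: 11.589 − (-1.075) = 12.664 pp.

12.66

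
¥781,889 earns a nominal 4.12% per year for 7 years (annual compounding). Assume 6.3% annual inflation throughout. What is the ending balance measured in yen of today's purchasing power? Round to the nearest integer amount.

¥676,319

Nominal value at maturity: ¥781,889 × (1 + 4.12%)^7 ≈ ¥1,037,252.
Price-level factor over 7 years: (1 + 6.3%)^7 ≈ 1.5336732814.
The maturity value deflated by that factor is the answer in today's purchasing power.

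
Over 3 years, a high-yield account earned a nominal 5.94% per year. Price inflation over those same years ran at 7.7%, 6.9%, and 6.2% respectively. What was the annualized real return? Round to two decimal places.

Cumulative inflation factor: 1.077 × 1.069 × 1.062 ≈ 1.22269.
Nominal growth factor: 1.18899. Real growth factor = 1.18899 / 1.22269 ≈ 0.97244.
Annualized: 0.97244^(1/3) − 1 ≈ -0.00927.

-0.93%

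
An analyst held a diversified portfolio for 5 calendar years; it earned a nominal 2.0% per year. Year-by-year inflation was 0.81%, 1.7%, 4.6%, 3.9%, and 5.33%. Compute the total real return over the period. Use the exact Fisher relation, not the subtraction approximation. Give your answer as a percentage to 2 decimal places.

-5.92%

Cumulative inflation factor: 1.0081 × 1.017 × 1.046 × 1.039 × 1.0533 ≈ 1.17361.
Nominal growth factor: 1.10408. Real growth factor = 1.10408 / 1.17361 ≈ 0.94076.
Total real return ≈ -5.9244%.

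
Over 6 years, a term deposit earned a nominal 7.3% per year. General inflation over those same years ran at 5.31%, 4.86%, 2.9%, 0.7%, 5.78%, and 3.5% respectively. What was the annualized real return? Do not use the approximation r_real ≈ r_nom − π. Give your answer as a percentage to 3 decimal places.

Cumulative inflation factor: 1.0531 × 1.0486 × 1.029 × 1.007 × 1.0578 × 1.035 ≈ 1.25276.
Nominal growth factor: 1.52615. Real growth factor = 1.52615 / 1.25276 ≈ 1.21823.
Annualized: 1.21823^(1/6) − 1 ≈ 0.03345.

3.345%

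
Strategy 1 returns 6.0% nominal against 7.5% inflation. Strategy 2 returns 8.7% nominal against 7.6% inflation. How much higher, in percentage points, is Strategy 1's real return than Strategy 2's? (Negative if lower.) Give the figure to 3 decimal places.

Strategy 1 real return: 1.060/1.075 − 1 = -1.3953%.
Strategy 2 real return: 1.087/1.076 − 1 = 1.0223%.
Difference: -1.3953 − 1.0223 = -2.4176 pp.

-2.418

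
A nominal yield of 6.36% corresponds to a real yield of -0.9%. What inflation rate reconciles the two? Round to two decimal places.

From (1+r_nom) = (1+r_real)(1+π), we get 1+π = (1 + 6.36%)/(1 − 0.9%) = 1.0636/0.991 ≈ 1.07326.
So π ≈ 7.3259%.

7.33%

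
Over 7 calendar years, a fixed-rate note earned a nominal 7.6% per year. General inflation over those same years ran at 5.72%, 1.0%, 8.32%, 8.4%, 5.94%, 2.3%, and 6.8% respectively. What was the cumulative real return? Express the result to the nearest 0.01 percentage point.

15.07%

Cumulative inflation factor: 1.0572 × 1.010 × 1.0832 × 1.084 × 1.0594 × 1.023 × 1.068 ≈ 1.45119.
Nominal growth factor: 1.66988. Real growth factor = 1.66988 / 1.45119 ≈ 1.15070.
Total real return ≈ 15.0701%.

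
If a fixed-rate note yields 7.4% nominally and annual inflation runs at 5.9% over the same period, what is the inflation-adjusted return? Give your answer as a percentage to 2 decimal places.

1.42%

Real return via the Fisher equation: (1 + 7.4%)/(1 + 5.9%) − 1 = 1.074/1.059 − 1 ≈ 0.01416.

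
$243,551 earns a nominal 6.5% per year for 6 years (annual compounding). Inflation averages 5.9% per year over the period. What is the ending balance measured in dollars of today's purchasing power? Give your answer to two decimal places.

Nominal value at maturity: $243,551 × (1 + 6.5%)^6 ≈ $355,375.57.
Price-level factor over 6 years: (1 + 5.9%)^6 ≈ 1.4105086721.
Dividing the nominal maturity value by the price-level factor gives the value in today's money.

$251,948.52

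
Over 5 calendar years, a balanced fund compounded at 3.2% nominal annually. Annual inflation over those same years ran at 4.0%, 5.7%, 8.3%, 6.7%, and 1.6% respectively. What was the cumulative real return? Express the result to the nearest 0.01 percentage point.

-9.30%

Cumulative inflation factor: 1.040 × 1.057 × 1.083 × 1.067 × 1.016 ≈ 1.29061.
Nominal growth factor: 1.17057. Real growth factor = 1.17057 / 1.29061 ≈ 0.90699.
Total real return ≈ -9.3008%.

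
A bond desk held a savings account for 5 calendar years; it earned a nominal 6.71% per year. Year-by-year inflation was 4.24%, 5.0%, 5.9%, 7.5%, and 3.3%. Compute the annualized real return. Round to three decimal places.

Cumulative inflation factor: 1.0424 × 1.050 × 1.059 × 1.075 × 1.033 ≈ 1.28715.
Nominal growth factor: 1.38365. Real growth factor = 1.38365 / 1.28715 ≈ 1.07497.
Annualized: 1.07497^(1/5) − 1 ≈ 0.01456.

1.456%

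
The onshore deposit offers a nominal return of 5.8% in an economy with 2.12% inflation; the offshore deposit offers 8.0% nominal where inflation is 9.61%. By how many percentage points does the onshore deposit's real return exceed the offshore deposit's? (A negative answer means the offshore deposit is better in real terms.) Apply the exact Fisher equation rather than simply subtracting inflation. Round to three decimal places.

5.072

The onshore deposit real return: 1.058/1.0212 − 1 = 3.6036%.
The offshore deposit real return: 1.080/1.0961 − 1 = -1.4688%.
Difference: 3.6036 − (-1.4688) = 5.0724 pp.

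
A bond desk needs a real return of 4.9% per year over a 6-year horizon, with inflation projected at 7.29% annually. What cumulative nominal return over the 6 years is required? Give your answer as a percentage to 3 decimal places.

103.240%

Required annual nominal rate: (1+4.9%)(1+7.29%) − 1 = 12.54721%.
Cumulative over 6 years: (1 + 0.1254721)^6 − 1 ≈ 1.03240.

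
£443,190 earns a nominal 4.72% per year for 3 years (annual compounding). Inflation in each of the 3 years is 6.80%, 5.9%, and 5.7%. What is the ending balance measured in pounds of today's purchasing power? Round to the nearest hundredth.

Nominal value at maturity: £443,190 × (1 + 4.72%)^3 ≈ £508,954.38.
Price-level factor over 3 years: 1.0680 × 1.059 × 1.057 = 1.195479684.
The maturity value deflated by that factor is the answer in today's purchasing power.

£425,732.35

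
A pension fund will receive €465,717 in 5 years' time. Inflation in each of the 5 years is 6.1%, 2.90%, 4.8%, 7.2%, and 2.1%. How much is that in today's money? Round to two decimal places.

Price-level factor over 5 years: 1.061 × 1.0290 × 1.048 × 1.072 × 1.021 ≈ 1.2523120768.
Purchasing power today: €465,717 divided by that factor.

€371,885.74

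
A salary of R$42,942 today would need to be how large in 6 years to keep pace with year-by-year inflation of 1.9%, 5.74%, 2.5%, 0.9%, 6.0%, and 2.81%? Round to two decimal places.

R$52,149.72

Cumulative price-level factor: 1.019 × 1.0574 × 1.025 × 1.009 × 1.060 × 1.0281 ≈ 1.2144223355.
Multiplying R$42,942 by the price-level factor gives the future nominal sum.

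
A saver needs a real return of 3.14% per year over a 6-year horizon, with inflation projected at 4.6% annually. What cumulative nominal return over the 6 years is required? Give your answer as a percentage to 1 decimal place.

57.7%

Required annual nominal rate: (1+3.14%)(1+4.6%) − 1 = 7.88444%.
Cumulative over 6 years: (1 + 0.0788444)^6 − 1 ≈ 0.57671.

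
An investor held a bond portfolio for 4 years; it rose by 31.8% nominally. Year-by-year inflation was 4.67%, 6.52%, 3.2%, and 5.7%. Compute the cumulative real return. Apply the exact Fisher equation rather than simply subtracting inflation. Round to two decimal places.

Cumulative inflation factor: 1.0467 × 1.0652 × 1.032 × 1.057 ≈ 1.21621.
Nominal growth factor: 1.31800. Real growth factor = 1.31800 / 1.21621 ≈ 1.08370.
Total real return ≈ 8.3696%.

8.37%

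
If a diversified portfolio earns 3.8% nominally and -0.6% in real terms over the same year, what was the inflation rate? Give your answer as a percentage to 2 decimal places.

From (1+r_nom) = (1+r_real)(1+π), we get 1+π = (1 + 3.8%)/(1 − 0.6%) = 1.038/0.994 ≈ 1.04427.
So π ≈ 4.4266%.

4.43%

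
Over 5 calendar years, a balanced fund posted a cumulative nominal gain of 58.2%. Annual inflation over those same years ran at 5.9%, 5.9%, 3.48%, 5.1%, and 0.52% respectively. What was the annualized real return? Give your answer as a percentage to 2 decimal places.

5.23%

Cumulative inflation factor: 1.059 × 1.059 × 1.0348 × 1.051 × 1.0052 ≈ 1.22604.
Nominal growth factor: 1.58200. Real growth factor = 1.58200 / 1.22604 ≈ 1.29034.
Annualized: 1.29034^(1/5) − 1 ≈ 0.05230.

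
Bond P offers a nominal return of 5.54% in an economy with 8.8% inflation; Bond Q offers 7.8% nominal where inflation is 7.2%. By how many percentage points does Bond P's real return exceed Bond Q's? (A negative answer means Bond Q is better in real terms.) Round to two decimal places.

Bond P real return: 1.0554/1.088 − 1 = -2.996%.
Bond Q real return: 1.078/1.072 − 1 = 0.560%.
Difference: -2.996 − 0.560 = -3.556 pp.

-3.56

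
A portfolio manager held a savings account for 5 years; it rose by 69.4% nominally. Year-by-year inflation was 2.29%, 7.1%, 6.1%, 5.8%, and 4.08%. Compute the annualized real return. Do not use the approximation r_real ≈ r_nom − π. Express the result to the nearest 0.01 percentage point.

5.77%

Cumulative inflation factor: 1.0229 × 1.071 × 1.061 × 1.058 × 1.0408 ≈ 1.27994.
Nominal growth factor: 1.69400. Real growth factor = 1.69400 / 1.27994 ≈ 1.32350.
Annualized: 1.32350^(1/5) − 1 ≈ 0.05766.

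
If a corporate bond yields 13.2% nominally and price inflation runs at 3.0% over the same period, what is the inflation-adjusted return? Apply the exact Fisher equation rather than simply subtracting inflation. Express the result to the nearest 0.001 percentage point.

Real return via the Fisher equation: (1 + 13.2%)/(1 + 3.0%) − 1 = 1.132/1.030 − 1 ≈ 0.09903.

9.903%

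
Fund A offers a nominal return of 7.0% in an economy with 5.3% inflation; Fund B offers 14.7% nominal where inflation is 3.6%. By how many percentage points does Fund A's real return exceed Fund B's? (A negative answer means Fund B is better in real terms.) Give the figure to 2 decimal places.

-9.10

Fund A real return: 1.070/1.053 − 1 = 1.614%.
Fund B real return: 1.147/1.036 − 1 = 10.714%.
Difference: 1.614 − 10.714 = -9.100 pp.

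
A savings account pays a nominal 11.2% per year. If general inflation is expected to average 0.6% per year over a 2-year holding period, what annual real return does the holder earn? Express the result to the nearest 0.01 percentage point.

With constant rates the annual real return is the same each year: (1+11.2%)/(1+0.6%) − 1 = 0.10537.

10.54%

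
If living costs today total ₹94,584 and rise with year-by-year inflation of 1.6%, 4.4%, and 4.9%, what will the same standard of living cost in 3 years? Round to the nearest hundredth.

Cumulative price-level factor: 1.016 × 1.044 × 1.049 = 1.112678496.
Multiplying ₹94,584 by the price-level factor gives the future nominal sum.

₹105,241.58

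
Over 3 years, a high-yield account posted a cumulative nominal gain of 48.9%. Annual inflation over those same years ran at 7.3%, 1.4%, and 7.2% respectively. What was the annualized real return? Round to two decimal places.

8.48%

Cumulative inflation factor: 1.073 × 1.014 × 1.072 ≈ 1.16636.
Nominal growth factor: 1.48900. Real growth factor = 1.48900 / 1.16636 ≈ 1.27662.
Annualized: 1.27662^(1/3) − 1 ≈ 0.08481.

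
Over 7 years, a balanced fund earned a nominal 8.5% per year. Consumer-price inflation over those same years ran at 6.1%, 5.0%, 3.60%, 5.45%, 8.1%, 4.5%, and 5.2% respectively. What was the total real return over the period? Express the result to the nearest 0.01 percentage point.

Cumulative inflation factor: 1.061 × 1.050 × 1.0360 × 1.0545 × 1.081 × 1.045 × 1.052 ≈ 1.44633.
Nominal growth factor: 1.77014. Real growth factor = 1.77014 / 1.44633 ≈ 1.22388.
Total real return ≈ 22.3882%.

22.39%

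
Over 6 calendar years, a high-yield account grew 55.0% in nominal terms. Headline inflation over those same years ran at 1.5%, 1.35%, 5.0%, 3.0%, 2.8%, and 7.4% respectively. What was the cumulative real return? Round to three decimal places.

Cumulative inflation factor: 1.015 × 1.0135 × 1.050 × 1.030 × 1.028 × 1.074 ≈ 1.22833.
Nominal growth factor: 1.55000. Real growth factor = 1.55000 / 1.22833 ≈ 1.26188.
Total real return ≈ 26.1880%.

26.188%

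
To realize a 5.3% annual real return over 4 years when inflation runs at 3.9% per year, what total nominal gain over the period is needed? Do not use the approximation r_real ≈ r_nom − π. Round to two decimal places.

43.28%

Required annual nominal rate: (1+5.3%)(1+3.9%) − 1 = 9.4067%.
Cumulative over 4 years: (1 + 0.094067)^4 − 1 ≈ 0.43277.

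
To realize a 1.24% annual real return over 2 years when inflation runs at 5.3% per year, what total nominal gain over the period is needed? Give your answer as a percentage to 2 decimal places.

Required annual nominal rate: (1+1.24%)(1+5.3%) − 1 = 6.60572%.
Cumulative over 2 years: (1 + 0.0660572)^2 − 1 ≈ 0.13648.

13.65%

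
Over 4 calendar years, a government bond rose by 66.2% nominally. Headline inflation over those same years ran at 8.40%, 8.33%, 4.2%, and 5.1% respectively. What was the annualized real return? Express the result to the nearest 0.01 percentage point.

Cumulative inflation factor: 1.0840 × 1.0833 × 1.042 × 1.051 ≈ 1.28602.
Nominal growth factor: 1.66200. Real growth factor = 1.66200 / 1.28602 ≈ 1.29236.
Annualized: 1.29236^(1/4) − 1 ≈ 0.06622.

6.62%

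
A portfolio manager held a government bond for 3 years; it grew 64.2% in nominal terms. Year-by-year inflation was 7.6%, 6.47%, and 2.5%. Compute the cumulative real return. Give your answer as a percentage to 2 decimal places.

39.83%

Cumulative inflation factor: 1.076 × 1.0647 × 1.025 ≈ 1.17426.
Nominal growth factor: 1.64200. Real growth factor = 1.64200 / 1.17426 ≈ 1.39833.
Total real return ≈ 39.8330%.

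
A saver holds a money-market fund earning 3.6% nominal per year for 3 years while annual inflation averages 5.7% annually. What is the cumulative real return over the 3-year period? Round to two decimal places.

-5.84%

The annual real rate is (1+3.6%)/(1+5.7%) − 1 = -1.9868%.
Compounded over 3 years: (1 + -0.019868)^3 − 1 ≈ -0.05843.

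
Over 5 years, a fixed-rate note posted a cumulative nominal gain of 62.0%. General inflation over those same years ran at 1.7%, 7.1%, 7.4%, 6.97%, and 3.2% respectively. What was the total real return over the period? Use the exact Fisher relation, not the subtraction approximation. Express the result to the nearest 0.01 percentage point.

25.45%

Cumulative inflation factor: 1.017 × 1.071 × 1.074 × 1.0697 × 1.032 ≈ 1.29139.
Nominal growth factor: 1.62000. Real growth factor = 1.62000 / 1.29139 ≈ 1.25447.
Total real return ≈ 25.4465%.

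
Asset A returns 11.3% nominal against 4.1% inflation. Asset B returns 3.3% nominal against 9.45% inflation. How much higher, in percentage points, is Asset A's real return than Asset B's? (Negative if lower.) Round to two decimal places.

Asset A real return: 1.113/1.041 − 1 = 6.916%.
Asset B real return: 1.033/1.0945 − 1 = -5.619%.
Difference: 6.916 − (-5.619) = 12.535 pp.

12.54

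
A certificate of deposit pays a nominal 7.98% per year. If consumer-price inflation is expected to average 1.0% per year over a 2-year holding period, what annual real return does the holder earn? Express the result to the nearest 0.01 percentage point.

With constant rates the annual real return is the same each year: (1+7.98%)/(1+1.0%) − 1 = 0.06911.

6.91%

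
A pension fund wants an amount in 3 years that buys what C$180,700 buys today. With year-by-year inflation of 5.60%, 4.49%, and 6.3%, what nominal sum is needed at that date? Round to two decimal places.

C$211,948.36

Cumulative price-level factor: 1.0560 × 1.0449 × 1.063 = 1.1729295072.
The nominal amount required is C$180,700 scaled up by that factor.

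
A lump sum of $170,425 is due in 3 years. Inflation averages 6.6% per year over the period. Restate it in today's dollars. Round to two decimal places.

Price-level factor over 3 years: (1 + 6.6%)^3 = 1.211355496.
Purchasing power today: $170,425 divided by that factor.

$140,689.50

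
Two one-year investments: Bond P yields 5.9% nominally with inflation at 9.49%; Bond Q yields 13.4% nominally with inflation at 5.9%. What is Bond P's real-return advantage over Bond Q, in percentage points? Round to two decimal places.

-10.36

Bond P real return: 1.059/1.0949 − 1 = -3.279%.
Bond Q real return: 1.134/1.059 − 1 = 7.082%.
Difference: -3.279 − 7.082 = -10.361 pp.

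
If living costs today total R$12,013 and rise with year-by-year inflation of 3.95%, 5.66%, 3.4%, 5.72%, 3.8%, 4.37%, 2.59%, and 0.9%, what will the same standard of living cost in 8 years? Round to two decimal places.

R$16,174.60

Cumulative price-level factor: 1.0395 × 1.0566 × 1.034 × 1.0572 × 1.038 × 1.0437 × 1.0259 × 1.009 ≈ 1.3464245640.
The nominal amount required is R$12,013 scaled up by that factor.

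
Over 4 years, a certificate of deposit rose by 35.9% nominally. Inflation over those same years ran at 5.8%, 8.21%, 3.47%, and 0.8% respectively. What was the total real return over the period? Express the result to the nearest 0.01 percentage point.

Cumulative inflation factor: 1.058 × 1.0821 × 1.0347 × 1.008 ≈ 1.19407.
Nominal growth factor: 1.35900. Real growth factor = 1.35900 / 1.19407 ≈ 1.13813.
Total real return ≈ 13.8129%.

13.81%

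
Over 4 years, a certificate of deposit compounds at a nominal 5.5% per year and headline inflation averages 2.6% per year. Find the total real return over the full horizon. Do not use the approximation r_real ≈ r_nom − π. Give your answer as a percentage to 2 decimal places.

The annual real rate is (1+5.5%)/(1+2.6%) − 1 = 2.8265%.
Compounded over 4 years: (1 + 0.028265)^4 − 1 ≈ 0.11794.

11.79%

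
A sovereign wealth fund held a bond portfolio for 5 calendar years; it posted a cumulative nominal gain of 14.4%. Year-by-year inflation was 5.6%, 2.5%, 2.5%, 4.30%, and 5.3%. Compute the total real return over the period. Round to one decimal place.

-6.1%

Cumulative inflation factor: 1.056 × 1.025 × 1.025 × 1.0430 × 1.053 ≈ 1.21850.
Nominal growth factor: 1.14400. Real growth factor = 1.14400 / 1.21850 ≈ 0.93886.
Total real return ≈ -6.1138%.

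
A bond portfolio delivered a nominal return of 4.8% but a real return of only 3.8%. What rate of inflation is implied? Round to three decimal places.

0.963%

From (1+r_nom) = (1+r_real)(1+π), we get 1+π = (1 + 4.8%)/(1 + 3.8%) = 1.048/1.038 ≈ 1.00963.
So π ≈ 0.9634%.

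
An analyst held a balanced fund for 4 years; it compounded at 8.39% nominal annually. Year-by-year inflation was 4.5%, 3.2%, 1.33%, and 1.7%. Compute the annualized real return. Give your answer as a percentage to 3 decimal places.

Cumulative inflation factor: 1.045 × 1.032 × 1.0133 × 1.017 ≈ 1.11136.
Nominal growth factor: 1.38025. Real growth factor = 1.38025 / 1.11136 ≈ 1.24194.
Annualized: 1.24194^(1/4) − 1 ≈ 0.05566.

5.566%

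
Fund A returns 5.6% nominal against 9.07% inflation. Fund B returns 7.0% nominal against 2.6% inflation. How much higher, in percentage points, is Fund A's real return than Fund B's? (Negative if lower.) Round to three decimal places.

Fund A real return: 1.056/1.0907 − 1 = -3.1814%.
Fund B real return: 1.070/1.026 − 1 = 4.2885%.
Difference: -3.1814 − 4.2885 = -7.4699 pp.

-7.470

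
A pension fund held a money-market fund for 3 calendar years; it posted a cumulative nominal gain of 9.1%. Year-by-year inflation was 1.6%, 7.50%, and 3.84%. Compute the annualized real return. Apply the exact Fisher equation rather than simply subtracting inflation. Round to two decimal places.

-1.28%

Cumulative inflation factor: 1.016 × 1.0750 × 1.0384 ≈ 1.13414.
Nominal growth factor: 1.09100. Real growth factor = 1.09100 / 1.13414 ≈ 0.96196.
Annualized: 0.96196^(1/3) − 1 ≈ -0.01284.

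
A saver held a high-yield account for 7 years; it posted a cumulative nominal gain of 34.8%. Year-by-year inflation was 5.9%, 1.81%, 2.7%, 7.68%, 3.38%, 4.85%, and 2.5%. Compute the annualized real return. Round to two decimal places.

Cumulative inflation factor: 1.059 × 1.0181 × 1.027 × 1.0768 × 1.0338 × 1.0485 × 1.025 ≈ 1.32471.
Nominal growth factor: 1.34800. Real growth factor = 1.34800 / 1.32471 ≈ 1.01758.
Annualized: 1.01758^(1/7) − 1 ≈ 0.00249.

0.25%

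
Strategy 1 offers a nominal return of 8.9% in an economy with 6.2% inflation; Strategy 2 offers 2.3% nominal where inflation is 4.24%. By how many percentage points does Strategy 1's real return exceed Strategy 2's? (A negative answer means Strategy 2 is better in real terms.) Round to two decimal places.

Strategy 1 real return: 1.089/1.062 − 1 = 2.542%.
Strategy 2 real return: 1.023/1.0424 − 1 = -1.861%.
Difference: 2.542 − (-1.861) = 4.403 pp.

4.40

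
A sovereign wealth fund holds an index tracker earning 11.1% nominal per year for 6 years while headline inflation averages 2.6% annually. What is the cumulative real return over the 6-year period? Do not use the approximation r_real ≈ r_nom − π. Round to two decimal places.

The annual real rate is (1+11.1%)/(1+2.6%) − 1 = 8.2846%.
Compounded over 6 years: (1 + 0.082846)^6 − 1 ≈ 0.61213.

61.21%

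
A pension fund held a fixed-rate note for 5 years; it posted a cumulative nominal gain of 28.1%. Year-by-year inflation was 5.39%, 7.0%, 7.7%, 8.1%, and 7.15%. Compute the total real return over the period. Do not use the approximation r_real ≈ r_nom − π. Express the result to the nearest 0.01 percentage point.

-8.94%

Cumulative inflation factor: 1.0539 × 1.070 × 1.077 × 1.081 × 1.0715 ≈ 1.40675.
Nominal growth factor: 1.28100. Real growth factor = 1.28100 / 1.40675 ≈ 0.91061.
Total real return ≈ -8.9390%.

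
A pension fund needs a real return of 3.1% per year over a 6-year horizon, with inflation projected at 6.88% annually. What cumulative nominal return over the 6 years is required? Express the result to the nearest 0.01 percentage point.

79.03%

Required annual nominal rate: (1+3.1%)(1+6.88%) − 1 = 10.19328%.
Cumulative over 6 years: (1 + 0.1019328)^6 − 1 ≈ 0.79032.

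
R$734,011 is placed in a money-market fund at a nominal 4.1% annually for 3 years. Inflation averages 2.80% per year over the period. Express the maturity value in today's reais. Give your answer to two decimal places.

R$762,211.35

Nominal value at maturity: R$734,011 × (1 + 4.1%)^3 ≈ R$828,046.56.
Price-level factor over 3 years: (1 + 2.80%)^3 = 1.086373952.
Dividing the nominal maturity value by the price-level factor gives the value in today's money.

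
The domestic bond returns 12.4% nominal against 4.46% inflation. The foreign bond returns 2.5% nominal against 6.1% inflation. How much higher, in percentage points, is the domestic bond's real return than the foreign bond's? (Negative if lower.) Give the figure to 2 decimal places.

The domestic bond real return: 1.124/1.0446 − 1 = 7.601%.
The foreign bond real return: 1.025/1.061 − 1 = -3.393%.
Difference: 7.601 − (-3.393) = 10.994 pp.

10.99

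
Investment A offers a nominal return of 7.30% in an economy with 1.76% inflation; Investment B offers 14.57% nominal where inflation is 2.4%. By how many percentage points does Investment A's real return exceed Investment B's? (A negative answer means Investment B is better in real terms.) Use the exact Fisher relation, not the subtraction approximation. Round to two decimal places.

-6.44

Investment A real return: 1.0730/1.0176 − 1 = 5.444%.
Investment B real return: 1.1457/1.024 − 1 = 11.885%.
Difference: 5.444 − 11.885 = -6.441 pp.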